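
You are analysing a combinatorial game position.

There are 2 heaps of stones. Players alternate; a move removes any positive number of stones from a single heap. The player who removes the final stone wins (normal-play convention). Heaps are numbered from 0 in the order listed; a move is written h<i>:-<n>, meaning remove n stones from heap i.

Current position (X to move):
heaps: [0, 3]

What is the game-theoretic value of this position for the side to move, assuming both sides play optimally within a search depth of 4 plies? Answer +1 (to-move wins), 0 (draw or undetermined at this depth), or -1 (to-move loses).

[(0,3)] X move#1: h1:-1:-1/(0,2), h1:-2:-1/(0,1), h1:-3:+1/(0,0)*
[(0,0)] end (terminal -1, O#2); searched (0,3) to 4

value((0,3), X) = +1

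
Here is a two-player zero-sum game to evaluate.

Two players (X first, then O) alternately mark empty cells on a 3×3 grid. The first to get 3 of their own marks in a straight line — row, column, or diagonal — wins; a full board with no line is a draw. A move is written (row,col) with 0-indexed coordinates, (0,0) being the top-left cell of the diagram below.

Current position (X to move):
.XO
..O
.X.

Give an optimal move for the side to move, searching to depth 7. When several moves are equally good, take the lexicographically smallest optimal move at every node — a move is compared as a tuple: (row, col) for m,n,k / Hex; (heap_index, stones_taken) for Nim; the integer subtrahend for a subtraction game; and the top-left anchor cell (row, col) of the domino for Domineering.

X's best at [.XO/..O/.X.]: (1,1)

p1 X@[.XO/..O/.X.]: (0,0)[XXO/..O/.X.]-1 (1,0)[.XO/X.O/.X.]-1 (1,1)[.XO/.XO/.X.]+1* (2,0)[.XO/..O/XX.]-1 (2,2)[.XO/..O/.XX]+1
p2 O@[.XO/.XO/.X.] terminal -1; root [.XO/..O/.X.] d7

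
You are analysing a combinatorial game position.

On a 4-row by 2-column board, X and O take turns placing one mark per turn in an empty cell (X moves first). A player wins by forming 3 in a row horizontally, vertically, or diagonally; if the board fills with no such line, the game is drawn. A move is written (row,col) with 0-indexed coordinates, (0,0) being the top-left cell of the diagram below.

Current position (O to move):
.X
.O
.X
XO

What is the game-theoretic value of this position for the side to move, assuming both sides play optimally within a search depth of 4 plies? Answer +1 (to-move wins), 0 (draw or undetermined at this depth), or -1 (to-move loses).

value(.X/.O/.X/XO, O) = 0

ply 1, O at .X/.O/.X/XO | (0,0)=+0→OX/.O/.X/XO*; (1,0)=+0→.X/OO/.X/XO; (2,0)=+0→.X/.O/OX/XO
ply 2, X at OX/.O/.X/XO | (1,0)=+0→OX/XO/.X/XO*; (2,0)=+0→OX/.O/XX/XO
ply 3, O at OX/XO/.X/XO | (2,0)=+0→OX/XO/OX/XO*
ply 4: OX/XO/OX/XO is terminal +0 (X); from .X/.O/.X/XO depth 4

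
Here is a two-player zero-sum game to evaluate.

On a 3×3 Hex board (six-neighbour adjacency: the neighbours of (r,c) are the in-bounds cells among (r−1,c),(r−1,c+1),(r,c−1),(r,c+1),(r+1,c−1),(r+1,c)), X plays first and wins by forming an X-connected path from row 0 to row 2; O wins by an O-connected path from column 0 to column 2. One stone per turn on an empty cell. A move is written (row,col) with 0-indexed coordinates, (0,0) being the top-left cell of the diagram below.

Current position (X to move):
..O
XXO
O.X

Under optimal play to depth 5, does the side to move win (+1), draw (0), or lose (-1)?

value(..O/XXO/O.X, X) = +1

ply 1, X at ..O/XXO/O.X | (0,0)=-1→X.O/XXO/O.X; (0,1)=-1→.XO/XXO/O.X; (2,1)=+1→..O/XXO/OXX*
ply 2, O at ..O/XXO/OXX | (0,0)=-1→O.O/XXO/OXX*; (0,1)=-1→.OO/XXO/OXX
ply 3, X at O.O/XXO/OXX | (0,1)=+1→OXO/XXO/OXX*
ply 4: OXO/XXO/OXX is terminal -1 (O); from ..O/XXO/O.X depth 5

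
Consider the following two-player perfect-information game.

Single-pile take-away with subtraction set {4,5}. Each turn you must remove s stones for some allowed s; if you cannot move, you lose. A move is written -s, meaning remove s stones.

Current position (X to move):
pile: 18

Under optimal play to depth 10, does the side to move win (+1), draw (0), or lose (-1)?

p1 X@[18]: -4[14]-1* -5[13]-1
p2 O@[14]: -4[10]+1* -5[9]+1
p3 X@[10]: -4[6]-1* -5[5]-1
p4 O@[6]: -4[2]+1* -5[1]+1
p5 X@[2] terminal -1; root [18] d10

value(18, X) = -1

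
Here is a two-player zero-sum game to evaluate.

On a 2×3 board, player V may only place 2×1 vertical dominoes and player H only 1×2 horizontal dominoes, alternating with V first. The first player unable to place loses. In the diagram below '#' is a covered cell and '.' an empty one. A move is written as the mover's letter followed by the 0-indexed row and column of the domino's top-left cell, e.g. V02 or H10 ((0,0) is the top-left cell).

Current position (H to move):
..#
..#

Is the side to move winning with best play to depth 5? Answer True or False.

H winning at [..#/..#]: True

p1 H@[..#/..#]: H00[###/..#]+1* H10[..#/###]+1
p2 V@[###/..#] terminal -1; root [..#/..#] d5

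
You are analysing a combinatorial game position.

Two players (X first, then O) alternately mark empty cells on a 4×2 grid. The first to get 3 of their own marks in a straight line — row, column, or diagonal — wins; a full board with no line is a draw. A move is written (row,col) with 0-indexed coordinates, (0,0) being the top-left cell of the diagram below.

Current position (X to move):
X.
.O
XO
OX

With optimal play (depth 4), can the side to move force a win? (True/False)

X winning at [X./.O/XO/OX]: True

[X./.O/XO/OX] X move#1: (0,1):+0/XX/.O/XO/OX, (1,0):+1/X./XO/XO/OX*
[X./XO/XO/OX] end (terminal -1, O#2); searched X./.O/XO/OX to 4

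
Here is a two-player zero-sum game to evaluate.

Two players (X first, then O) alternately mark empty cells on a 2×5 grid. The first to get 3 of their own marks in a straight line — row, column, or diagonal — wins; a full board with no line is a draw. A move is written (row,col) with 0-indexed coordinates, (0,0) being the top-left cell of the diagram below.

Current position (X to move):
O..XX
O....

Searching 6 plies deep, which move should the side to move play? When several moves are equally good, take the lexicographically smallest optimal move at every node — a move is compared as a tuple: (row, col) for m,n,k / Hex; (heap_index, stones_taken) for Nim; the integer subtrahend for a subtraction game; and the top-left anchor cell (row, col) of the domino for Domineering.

X's best at [O..XX/O....]: (0,2)

p1 X@[O..XX/O....]: (0,1)[OX.XX/O....]+0 (0,2)[O.XXX/O....]+1* (1,1)[O..XX/OX...]+0 (1,2)[O..XX/O.X..]+0 (1,3)[O..XX/O..X.]+0 (1,4)[O..XX/O...X]+0
p2 O@[O.XXX/O....] terminal -1; root [O..XX/O....] d6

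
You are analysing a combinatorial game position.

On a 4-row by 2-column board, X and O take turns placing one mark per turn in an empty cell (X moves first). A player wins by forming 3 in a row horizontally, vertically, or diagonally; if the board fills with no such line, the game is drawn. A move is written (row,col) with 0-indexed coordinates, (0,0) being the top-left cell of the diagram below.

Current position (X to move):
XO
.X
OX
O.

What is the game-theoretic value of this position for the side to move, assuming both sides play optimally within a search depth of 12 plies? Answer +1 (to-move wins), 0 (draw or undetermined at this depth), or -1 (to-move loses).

value(XO/.X/OX/O., X) = +1

ply 1, X at XO/.X/OX/O. | (1,0)=+0→XO/XX/OX/O.; (3,1)=+1→XO/.X/OX/OX*
ply 2: XO/.X/OX/OX is terminal -1 (O); from XO/.X/OX/O. depth 12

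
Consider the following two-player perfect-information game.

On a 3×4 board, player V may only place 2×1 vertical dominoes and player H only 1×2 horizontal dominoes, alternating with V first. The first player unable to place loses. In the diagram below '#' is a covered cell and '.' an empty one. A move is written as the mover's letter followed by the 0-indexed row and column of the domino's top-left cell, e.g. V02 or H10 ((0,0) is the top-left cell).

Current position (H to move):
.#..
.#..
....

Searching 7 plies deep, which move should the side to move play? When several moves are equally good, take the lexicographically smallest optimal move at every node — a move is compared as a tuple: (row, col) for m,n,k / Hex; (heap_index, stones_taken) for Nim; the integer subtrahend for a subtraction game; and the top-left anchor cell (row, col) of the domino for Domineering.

H's best at [.#../.#../....]: H12

p1 H@[.#../.#../....]: H02[.###/.#../....]-1 H12[.#../.###/....]+1* H20[.#../.#../##..]-1 H21[.#../.#../.##.]-1 H22[.#../.#../..##]-1
p2 V@[.#../.###/....]: V00[##../####/....]-1* V10[.#../####/#...]-1
p3 H@[##../####/....]: H02[####/####/....]+1* H20[##../####/##..]+1 H21[##../####/.##.]+1 H22[##../####/..##]+1
p4 V@[####/####/....] terminal -1; root [.#../.#../....] d7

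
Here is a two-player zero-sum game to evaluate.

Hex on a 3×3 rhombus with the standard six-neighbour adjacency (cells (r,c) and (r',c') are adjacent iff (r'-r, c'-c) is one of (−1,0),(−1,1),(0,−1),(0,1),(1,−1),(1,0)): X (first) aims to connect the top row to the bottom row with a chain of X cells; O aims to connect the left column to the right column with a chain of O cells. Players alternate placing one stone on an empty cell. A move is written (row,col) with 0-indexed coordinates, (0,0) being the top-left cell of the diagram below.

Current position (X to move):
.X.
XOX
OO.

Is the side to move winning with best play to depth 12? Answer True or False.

X winning at [.X./XOX/OO.]: False

[.X./XOX/OO.] X move#1: (0,0):-1/XX./XOX/OO.*, (0,2):-1/.XX/XOX/OO., (2,2):-1/.X./XOX/OOX
[XX./XOX/OO.] O move#2: (0,2):+1/XXO/XOX/OO.*, (2,2):+1/XX./XOX/OOO
[XXO/XOX/OO.] end (terminal -1, X#3); searched .X./XOX/OO. to 12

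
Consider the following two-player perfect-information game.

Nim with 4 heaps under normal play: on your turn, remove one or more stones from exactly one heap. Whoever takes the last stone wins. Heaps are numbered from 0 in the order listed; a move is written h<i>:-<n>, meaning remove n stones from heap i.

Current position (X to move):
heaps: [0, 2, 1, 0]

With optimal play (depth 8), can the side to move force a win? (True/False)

X winning at [(0,2,1,0)]: True

[(0,2,1,0)] X move#1: h1:-1:+1/(0,1,1,0)*, h1:-2:-1/(0,0,1,0), h2:-1:-1/(0,2,0,0)
[(0,1,1,0)] O move#2: h1:-1:-1/(0,0,1,0)*, h2:-1:-1/(0,1,0,0)
[(0,0,1,0)] X move#3: h2:-1:+1/(0,0,0,0)*
[(0,0,0,0)] end (terminal -1, O#4); searched (0,2,1,0) to 8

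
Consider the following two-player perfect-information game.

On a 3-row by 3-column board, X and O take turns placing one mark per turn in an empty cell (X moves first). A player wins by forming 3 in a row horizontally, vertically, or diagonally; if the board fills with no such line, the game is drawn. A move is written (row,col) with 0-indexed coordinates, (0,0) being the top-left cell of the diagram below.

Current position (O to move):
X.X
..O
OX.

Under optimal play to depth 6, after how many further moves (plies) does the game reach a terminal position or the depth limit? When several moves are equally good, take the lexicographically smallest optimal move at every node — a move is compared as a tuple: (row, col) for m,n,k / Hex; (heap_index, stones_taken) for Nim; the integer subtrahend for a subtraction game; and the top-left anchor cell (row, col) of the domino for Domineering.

p1 O@[X.X/..O/OX.]: (0,1)[XOX/..O/OX.]+0* (1,0)[X.X/O.O/OX.]-1 (1,1)[X.X/.OO/OX.]-1 (2,2)[X.X/..O/OXO]-1
p2 X@[XOX/..O/OX.]: (1,0)[XOX/X.O/OX.]+0* (1,1)[XOX/.XO/OX.]+0 (2,2)[XOX/..O/OXX]+0
p3 O@[XOX/X.O/OX.]: (1,1)[XOX/XOO/OX.]+0* (2,2)[XOX/X.O/OXO]+0
p4 X@[XOX/XOO/OX.]: (2,2)[XOX/XOO/OXX]+0*
p5 O@[XOX/XOO/OXX] terminal +0; root [X.X/..O/OX.] d6

PV length from [X.X/..O/OX.]: 4 plies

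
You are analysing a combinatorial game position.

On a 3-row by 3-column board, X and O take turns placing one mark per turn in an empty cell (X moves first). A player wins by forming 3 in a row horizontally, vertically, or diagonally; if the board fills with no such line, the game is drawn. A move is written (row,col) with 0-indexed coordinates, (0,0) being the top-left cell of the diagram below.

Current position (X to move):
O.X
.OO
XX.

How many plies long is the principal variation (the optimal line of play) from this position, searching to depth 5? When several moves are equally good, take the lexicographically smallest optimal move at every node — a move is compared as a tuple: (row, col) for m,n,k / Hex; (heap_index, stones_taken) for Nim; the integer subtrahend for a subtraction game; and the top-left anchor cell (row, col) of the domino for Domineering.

PV length from [O.X/.OO/XX.]: 1 ply

[O.X/.OO/XX.] X move#1: (0,1):-1/OXX/.OO/XX., (1,0):-1/O.X/XOO/XX., (2,2):+1/O.X/.OO/XXX*
[O.X/.OO/XXX] end (terminal -1, O#2); searched O.X/.OO/XX. to 5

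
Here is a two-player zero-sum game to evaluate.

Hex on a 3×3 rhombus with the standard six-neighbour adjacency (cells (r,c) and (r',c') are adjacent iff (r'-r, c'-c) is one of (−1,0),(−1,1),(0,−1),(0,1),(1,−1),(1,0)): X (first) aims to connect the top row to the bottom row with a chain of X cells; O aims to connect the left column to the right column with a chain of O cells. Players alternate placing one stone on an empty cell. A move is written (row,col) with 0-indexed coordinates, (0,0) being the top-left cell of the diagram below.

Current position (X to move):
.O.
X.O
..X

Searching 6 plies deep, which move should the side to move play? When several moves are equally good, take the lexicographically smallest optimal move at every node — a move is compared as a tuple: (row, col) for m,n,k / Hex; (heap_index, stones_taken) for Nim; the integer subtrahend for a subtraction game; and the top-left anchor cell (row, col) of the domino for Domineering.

[.O./X.O/..X] X move#1: (0,0):-1/XO./X.O/..X, (0,2):-1/.OX/X.O/..X, (1,1):+1/.O./XXO/..X*, (2,0):-1/.O./X.O/X.X, (2,1):-1/.O./X.O/.XX
[.O./XXO/..X] O move#2: (0,0):-1/OO./XXO/..X*, (0,2):-1/.OO/XXO/..X, (2,0):-1/.O./XXO/O.X, (2,1):-1/.O./XXO/.OX
[OO./XXO/..X] X move#3: (0,2):+1/OOX/XXO/..X*, (2,0):-1/OO./XXO/X.X, (2,1):-1/OO./XXO/.XX
[OOX/XXO/..X] O move#4: (2,0):-1/OOX/XXO/O.X*, (2,1):-1/OOX/XXO/.OX
[OOX/XXO/O.X] X move#5: (2,1):+1/OOX/XXO/OXX*
[OOX/XXO/OXX] end (terminal -1, O#6); searched .O./X.O/..X to 6

X's best at [.O./X.O/..X]: (1,1)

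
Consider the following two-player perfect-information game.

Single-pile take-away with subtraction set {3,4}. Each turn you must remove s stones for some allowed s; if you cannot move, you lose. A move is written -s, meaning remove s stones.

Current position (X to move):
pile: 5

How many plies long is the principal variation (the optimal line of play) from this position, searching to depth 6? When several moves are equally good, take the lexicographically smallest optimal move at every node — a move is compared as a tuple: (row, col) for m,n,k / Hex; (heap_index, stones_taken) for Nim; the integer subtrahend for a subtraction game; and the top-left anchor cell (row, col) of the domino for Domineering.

p1 X@[5]: -3[2]+1* -4[1]+1
p2 O@[2] terminal -1; root [5] d6

PV length from [5]: 1 ply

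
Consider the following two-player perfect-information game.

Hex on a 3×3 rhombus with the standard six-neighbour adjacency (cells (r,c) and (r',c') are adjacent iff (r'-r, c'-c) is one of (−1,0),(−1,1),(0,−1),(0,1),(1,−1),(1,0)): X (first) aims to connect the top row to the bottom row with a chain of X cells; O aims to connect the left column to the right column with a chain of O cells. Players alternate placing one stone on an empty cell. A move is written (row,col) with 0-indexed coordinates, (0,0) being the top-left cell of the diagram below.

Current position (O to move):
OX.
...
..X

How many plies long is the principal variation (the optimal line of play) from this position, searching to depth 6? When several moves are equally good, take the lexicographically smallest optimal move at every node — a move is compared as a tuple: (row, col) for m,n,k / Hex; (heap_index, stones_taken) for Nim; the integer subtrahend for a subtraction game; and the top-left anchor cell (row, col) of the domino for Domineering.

p1 O@[OX./.../..X]: (0,2)[OXO/.../..X]-1 (1,0)[OX./O../..X]-1 (1,1)[OX./.O./..X]+1* (1,2)[OX./..O/..X]-1 (2,0)[OX./.../O.X]-1 (2,1)[OX./.../.OX]-1
p2 X@[OX./.O./..X]: (0,2)[OXX/.O./..X]-1* (1,0)[OX./XO./..X]-1 (1,2)[OX./.OX/..X]-1 (2,0)[OX./.O./X.X]-1 (2,1)[OX./.O./.XX]-1
p3 O@[OXX/.O./..X]: (1,0)[OXX/OO./..X]-1 (1,2)[OXX/.OO/..X]+1* (2,0)[OXX/.O./O.X]-1 (2,1)[OXX/.O./.OX]-1
p4 X@[OXX/.OO/..X]: (1,0)[OXX/XOO/..X]-1* (2,0)[OXX/.OO/X.X]-1 (2,1)[OXX/.OO/.XX]-1
p5 O@[OXX/XOO/..X]: (2,0)[OXX/XOO/O.X]+1* (2,1)[OXX/XOO/.OX]-1
p6 X@[OXX/XOO/O.X] terminal -1; root [OX./.../..X] d6

PV length from [OX./.../..X]: 5 plies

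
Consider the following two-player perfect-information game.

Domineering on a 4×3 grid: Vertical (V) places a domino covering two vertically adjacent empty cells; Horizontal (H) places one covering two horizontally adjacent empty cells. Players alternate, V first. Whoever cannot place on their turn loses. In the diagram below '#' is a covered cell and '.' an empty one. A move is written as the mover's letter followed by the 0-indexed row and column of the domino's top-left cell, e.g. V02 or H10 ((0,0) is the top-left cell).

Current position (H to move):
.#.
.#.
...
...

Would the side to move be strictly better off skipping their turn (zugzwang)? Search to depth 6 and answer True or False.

ply 1, H at .#./.#./.../... | H20=-1→.#./.#./##./...*; H21=-1→.#./.#./.##/...; H30=-1→.#./.#./.../##.; H31=-1→.#./.#./.../.##
ply 2, V at .#./.#./##./... | V00=+1→##./##./##./...*; V02=+1→.##/.##/##./...; V12=+1→.#./.##/###/...; V22=+1→.#./.#./###/..#
ply 3, H at ##./##./##./... | H30=-1→##./##./##./##.*; H31=-1→##./##./##./.##
ply 4, V at ##./##./##./##. | V02=+1→###/###/##./##.*; V12=+1→##./###/###/##.; V22=+1→##./##./###/###
ply 5: ###/###/##./##. is terminal -1 (H); from .#./.#./.../... depth 6
pass branch (V moves first from the same position):
  | ply 1, V at .#./.#./.../... | V00=+1→##./##./.../...*; V02=+1→.##/.##/.../...; V10=-1→.#./##./#../...; V12=-1→.#./.##/..#/...; V20=+1→.#./.#./#../#..; V21=+1→.#./.#./.#./.#.; V22=+1→.#./.#./..#/..#
  | ply 2, H at ##./##./.../... | H20=-1→##./##./##./...*; H21=-1→##./##./.##/...; H30=-1→##./##./.../##.; H31=-1→##./##./.../.##
  | ply 3, V at ##./##./##./... | V02=-1→###/###/##./...; V12=-1→##./###/###/...; V22=+1→##./##./###/..#*
  | ply 4, H at ##./##./###/..# | H30=-1→##./##./###/###*
  | ply 5, V at ##./##./###/### | V02=+1→###/###/###/###*
  | ply 6: ###/###/###/### is terminal -1 (H); from .#./.#./.../... depth 6
H moving scores -1; H passing scores -1

zugzwang(.#./.#./.../..., H) = False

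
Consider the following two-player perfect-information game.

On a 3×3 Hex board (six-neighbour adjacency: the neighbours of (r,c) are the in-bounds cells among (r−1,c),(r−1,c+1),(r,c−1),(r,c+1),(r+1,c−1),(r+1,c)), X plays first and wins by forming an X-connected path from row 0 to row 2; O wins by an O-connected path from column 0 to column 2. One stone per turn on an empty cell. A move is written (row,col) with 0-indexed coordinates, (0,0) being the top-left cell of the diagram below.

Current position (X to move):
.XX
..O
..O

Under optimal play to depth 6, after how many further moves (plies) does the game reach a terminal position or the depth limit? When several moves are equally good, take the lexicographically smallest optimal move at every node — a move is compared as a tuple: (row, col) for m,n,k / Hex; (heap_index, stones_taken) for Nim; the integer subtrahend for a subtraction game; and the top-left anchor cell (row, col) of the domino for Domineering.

p1 X@[.XX/..O/..O]: (0,0)[XXX/..O/..O]-1 (1,0)[.XX/X.O/..O]-1 (1,1)[.XX/.XO/..O]+1* (2,0)[.XX/..O/X.O]+1 (2,1)[.XX/..O/.XO]-1
p2 O@[.XX/.XO/..O]: (0,0)[OXX/.XO/..O]-1* (1,0)[.XX/OXO/..O]-1 (2,0)[.XX/.XO/O.O]-1 (2,1)[.XX/.XO/.OO]-1
p3 X@[OXX/.XO/..O]: (1,0)[OXX/XXO/..O]+1* (2,0)[OXX/.XO/X.O]+1 (2,1)[OXX/.XO/.XO]+1
p4 O@[OXX/XXO/..O]: (2,0)[OXX/XXO/O.O]-1* (2,1)[OXX/XXO/.OO]-1
p5 X@[OXX/XXO/O.O]: (2,1)[OXX/XXO/OXO]+1*
p6 O@[OXX/XXO/OXO] terminal -1; root [.XX/..O/..O] d6

PV length from [.XX/..O/..O]: 5 plies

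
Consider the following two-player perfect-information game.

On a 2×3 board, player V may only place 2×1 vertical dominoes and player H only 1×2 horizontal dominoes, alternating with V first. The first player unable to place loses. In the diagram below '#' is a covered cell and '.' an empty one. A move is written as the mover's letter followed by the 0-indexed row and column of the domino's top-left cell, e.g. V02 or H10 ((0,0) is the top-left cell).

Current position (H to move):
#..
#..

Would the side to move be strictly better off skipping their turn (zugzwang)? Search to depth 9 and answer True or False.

p1 H@[#../#..]: H01[###/#..]+1* H11[#../###]+1
p2 V@[###/#..] terminal -1; root [#../#..] d9
suppose H passes — search the same position with V to move:
pass> p1 V@[#../#..]: V01[##./##.]+1* V02[#.#/#.#]+1
pass> p2 H@[##./##.] terminal -1; root [#../#..] d9
for H: play +1, pass -1

zugzwang(#../#.., H) = False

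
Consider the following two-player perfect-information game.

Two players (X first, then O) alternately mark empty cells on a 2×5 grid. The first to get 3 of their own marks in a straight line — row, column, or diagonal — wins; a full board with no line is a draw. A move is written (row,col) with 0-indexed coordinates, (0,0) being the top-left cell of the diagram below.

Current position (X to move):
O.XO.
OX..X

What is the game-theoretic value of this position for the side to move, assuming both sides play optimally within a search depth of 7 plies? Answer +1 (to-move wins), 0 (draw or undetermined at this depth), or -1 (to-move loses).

value(O.XO./OX..X, X) = 0

ply 1, X at O.XO./OX..X | (0,1)=+0→OXXO./OX..X*; (0,4)=+0→O.XOX/OX..X; (1,2)=+0→O.XO./OXX.X; (1,3)=+0→O.XO./OX.XX
ply 2, O at OXXO./OX..X | (0,4)=+0→OXXOO/OX..X*; (1,2)=+0→OXXO./OXO.X; (1,3)=+0→OXXO./OX.OX
ply 3, X at OXXOO/OX..X | (1,2)=+0→OXXOO/OXX.X*; (1,3)=+0→OXXOO/OX.XX
ply 4, O at OXXOO/OXX.X | (1,3)=+0→OXXOO/OXXOX*
ply 5: OXXOO/OXXOX is terminal +0 (X); from O.XO./OX..X depth 7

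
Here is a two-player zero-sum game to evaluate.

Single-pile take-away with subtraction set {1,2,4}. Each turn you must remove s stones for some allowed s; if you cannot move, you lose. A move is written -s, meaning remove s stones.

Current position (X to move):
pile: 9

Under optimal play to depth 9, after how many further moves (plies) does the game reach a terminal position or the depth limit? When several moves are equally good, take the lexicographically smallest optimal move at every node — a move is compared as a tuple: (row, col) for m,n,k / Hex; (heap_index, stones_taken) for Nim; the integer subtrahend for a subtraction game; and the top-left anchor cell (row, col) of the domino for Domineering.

[9] X move#1: -1:-1/8*, -2:-1/7, -4:-1/5
[8] O move#2: -1:-1/7, -2:+1/6*, -4:-1/4
[6] X move#3: -1:-1/5*, -2:-1/4, -4:-1/2
[5] O move#4: -1:-1/4, -2:+1/3*, -4:-1/1
[3] X move#5: -1:-1/2*, -2:-1/1
[2] O move#6: -1:-1/1, -2:+1/0*
[0] end (terminal -1, X#7); searched 9 to 9

PV length from [9]: 6 plies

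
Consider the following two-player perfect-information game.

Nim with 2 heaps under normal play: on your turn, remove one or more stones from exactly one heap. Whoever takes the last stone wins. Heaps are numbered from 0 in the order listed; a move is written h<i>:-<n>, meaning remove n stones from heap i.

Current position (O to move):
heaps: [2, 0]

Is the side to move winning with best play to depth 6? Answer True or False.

p1 O@[(2,0)]: h0:-1[(1,0)]-1 h0:-2[(0,0)]+1*
p2 X@[(0,0)] terminal -1; root [(2,0)] d6

O winning at [(2,0)]: True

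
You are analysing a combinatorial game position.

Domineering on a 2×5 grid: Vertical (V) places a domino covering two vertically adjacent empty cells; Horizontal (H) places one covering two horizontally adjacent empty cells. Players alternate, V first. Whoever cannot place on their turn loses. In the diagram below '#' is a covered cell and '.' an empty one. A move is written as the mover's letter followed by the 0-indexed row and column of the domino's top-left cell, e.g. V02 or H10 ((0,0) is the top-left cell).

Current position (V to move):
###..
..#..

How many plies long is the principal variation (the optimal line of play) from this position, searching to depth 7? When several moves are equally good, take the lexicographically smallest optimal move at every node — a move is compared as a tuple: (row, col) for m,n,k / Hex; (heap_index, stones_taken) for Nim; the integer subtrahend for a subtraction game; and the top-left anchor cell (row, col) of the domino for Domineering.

PV length from [###../..#..]: 3 plies

p1 V@[###../..#..]: V03[####./..##.]+1* V04[###.#/..#.#]+1
p2 H@[####./..##.]: H10[####./####.]-1*
p3 V@[####./####.]: V04[#####/#####]+1*
p4 H@[#####/#####] terminal -1; root [###../..#..] d7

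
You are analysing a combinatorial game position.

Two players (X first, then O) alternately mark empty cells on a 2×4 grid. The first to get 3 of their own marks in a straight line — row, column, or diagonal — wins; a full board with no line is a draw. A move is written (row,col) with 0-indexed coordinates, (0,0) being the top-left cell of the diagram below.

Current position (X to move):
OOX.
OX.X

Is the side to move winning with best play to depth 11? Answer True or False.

p1 X@[OOX./OX.X]: (0,3)[OOXX/OX.X]+0 (1,2)[OOX./OXXX]+1*
p2 O@[OOX./OXXX] terminal -1; root [OOX./OX.X] d11

X winning at [OOX./OX.X]: True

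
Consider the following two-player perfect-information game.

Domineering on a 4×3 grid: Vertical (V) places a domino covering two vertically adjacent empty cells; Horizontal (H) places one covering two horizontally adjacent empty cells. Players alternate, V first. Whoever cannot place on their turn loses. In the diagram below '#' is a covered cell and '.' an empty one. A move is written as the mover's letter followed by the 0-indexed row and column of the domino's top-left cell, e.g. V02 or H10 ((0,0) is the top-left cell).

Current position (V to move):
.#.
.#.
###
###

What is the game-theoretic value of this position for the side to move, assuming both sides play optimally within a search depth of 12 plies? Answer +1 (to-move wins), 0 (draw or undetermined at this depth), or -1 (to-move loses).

ply 1, V at .#./.#./###/### | V00=+1→##./##./###/###*; V02=+1→.##/.##/###/###
ply 2: ##./##./###/### is terminal -1 (H); from .#./.#./###/### depth 12

value(.#./.#./###/###, V) = +1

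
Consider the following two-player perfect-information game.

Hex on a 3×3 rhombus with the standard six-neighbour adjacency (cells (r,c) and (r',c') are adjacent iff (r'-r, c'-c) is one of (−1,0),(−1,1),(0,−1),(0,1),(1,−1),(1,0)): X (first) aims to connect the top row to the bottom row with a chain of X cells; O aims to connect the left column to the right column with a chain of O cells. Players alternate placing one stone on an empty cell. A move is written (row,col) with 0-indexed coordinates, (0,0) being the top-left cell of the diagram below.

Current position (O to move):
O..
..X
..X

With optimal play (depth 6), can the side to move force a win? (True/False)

[O../..X/..X] O move#1: (0,1):-1/OO./..X/..X, (0,2):+1/O.O/..X/..X*, (1,0):-1/O../O.X/..X, (1,1):-1/O../.OX/..X, (2,0):-1/O../..X/O.X, (2,1):-1/O../..X/.OX
[O.O/..X/..X] X move#2: (0,1):-1/OXO/..X/..X*, (1,0):-1/O.O/X.X/..X, (1,1):-1/O.O/.XX/..X, (2,0):-1/O.O/..X/X.X, (2,1):-1/O.O/..X/.XX
[OXO/..X/..X] O move#3: (1,0):-1/OXO/O.X/..X, (1,1):+1/OXO/.OX/..X*, (2,0):-1/OXO/..X/O.X, (2,1):-1/OXO/..X/.OX
[OXO/.OX/..X] X move#4: (1,0):-1/OXO/XOX/..X*, (2,0):-1/OXO/.OX/X.X, (2,1):-1/OXO/.OX/.XX
[OXO/XOX/..X] O move#5: (2,0):+1/OXO/XOX/O.X*, (2,1):-1/OXO/XOX/.OX
[OXO/XOX/O.X] end (terminal -1, X#6); searched O../..X/..X to 6

O winning at [O../..X/..X]: True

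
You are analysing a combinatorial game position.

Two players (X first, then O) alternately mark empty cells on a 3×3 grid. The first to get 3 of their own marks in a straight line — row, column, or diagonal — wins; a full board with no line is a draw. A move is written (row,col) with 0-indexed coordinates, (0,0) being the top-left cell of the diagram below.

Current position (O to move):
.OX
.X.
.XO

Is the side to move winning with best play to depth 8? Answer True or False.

p1 O@[.OX/.X./.XO]: (0,0)[OOX/.X./.XO]-1 (1,0)[.OX/OX./.XO]-1 (1,2)[.OX/.XO/.XO]-1 (2,0)[.OX/.X./OXO]+0*
p2 X@[.OX/.X./OXO]: (0,0)[XOX/.X./OXO]+0* (1,0)[.OX/XX./OXO]+0 (1,2)[.OX/.XX/OXO]+0
p3 O@[XOX/.X./OXO]: (1,0)[XOX/OX./OXO]+0* (1,2)[XOX/.XO/OXO]+0
p4 X@[XOX/OX./OXO]: (1,2)[XOX/OXX/OXO]+0*
p5 O@[XOX/OXX/OXO] terminal +0; root [.OX/.X./.XO] d8

O winning at [.OX/.X./.XO]: False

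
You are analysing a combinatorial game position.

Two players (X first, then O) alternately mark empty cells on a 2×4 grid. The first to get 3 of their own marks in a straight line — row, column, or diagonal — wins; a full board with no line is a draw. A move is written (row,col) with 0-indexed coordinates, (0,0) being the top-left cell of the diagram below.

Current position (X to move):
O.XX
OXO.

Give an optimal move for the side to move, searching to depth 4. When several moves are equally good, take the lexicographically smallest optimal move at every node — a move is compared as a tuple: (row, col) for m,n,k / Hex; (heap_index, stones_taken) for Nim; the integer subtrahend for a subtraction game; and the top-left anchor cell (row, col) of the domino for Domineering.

X's best at [O.XX/OXO.]: (0,1)

[O.XX/OXO.] X move#1: (0,1):+1/OXXX/OXO.*, (1,3):+0/O.XX/OXOX
[OXXX/OXO.] end (terminal -1, O#2); searched O.XX/OXO. to 4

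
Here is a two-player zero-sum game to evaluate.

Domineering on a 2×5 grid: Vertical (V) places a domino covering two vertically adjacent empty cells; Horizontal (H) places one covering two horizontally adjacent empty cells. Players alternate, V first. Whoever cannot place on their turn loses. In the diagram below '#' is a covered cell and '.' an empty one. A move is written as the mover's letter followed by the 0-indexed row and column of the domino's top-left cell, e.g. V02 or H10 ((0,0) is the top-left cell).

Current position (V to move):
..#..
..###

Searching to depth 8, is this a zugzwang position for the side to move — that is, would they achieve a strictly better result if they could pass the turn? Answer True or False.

ply 1, V at ..#../..### | V00=+1→#.#../#.###*; V01=+1→.##../.####
ply 2, H at #.#../#.### | H03=-1→#.###/#.###*
ply 3, V at #.###/#.### | V01=+1→#####/#####*
ply 4: #####/##### is terminal -1 (H); from ..#../..### depth 8
pass branch (H moves first from the same position):
  | ply 1, H at ..#../..### | H00=+1→###../..###*; H03=-1→..###/..###; H10=+1→..#../#####
  | ply 2: ###../..### is terminal -1 (V); from ..#../..### depth 8
V moving scores +1; V passing scores -1

zugzwang(..#../..###, V) = False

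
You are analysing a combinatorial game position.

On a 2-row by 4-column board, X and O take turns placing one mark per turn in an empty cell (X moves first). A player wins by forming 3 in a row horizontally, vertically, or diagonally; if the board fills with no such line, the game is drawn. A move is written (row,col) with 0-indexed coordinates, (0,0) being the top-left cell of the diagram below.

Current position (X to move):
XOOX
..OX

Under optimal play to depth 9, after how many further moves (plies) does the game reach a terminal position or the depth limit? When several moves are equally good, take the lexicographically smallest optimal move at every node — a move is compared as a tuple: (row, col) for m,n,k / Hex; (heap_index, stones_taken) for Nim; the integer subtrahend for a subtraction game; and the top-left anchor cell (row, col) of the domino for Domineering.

ply 1, X at XOOX/..OX | (1,0)=+0→XOOX/X.OX*; (1,1)=+0→XOOX/.XOX
ply 2, O at XOOX/X.OX | (1,1)=+0→XOOX/XOOX*
ply 3: XOOX/XOOX is terminal +0 (X); from XOOX/..OX depth 9

PV length from [XOOX/..OX]: 2 plies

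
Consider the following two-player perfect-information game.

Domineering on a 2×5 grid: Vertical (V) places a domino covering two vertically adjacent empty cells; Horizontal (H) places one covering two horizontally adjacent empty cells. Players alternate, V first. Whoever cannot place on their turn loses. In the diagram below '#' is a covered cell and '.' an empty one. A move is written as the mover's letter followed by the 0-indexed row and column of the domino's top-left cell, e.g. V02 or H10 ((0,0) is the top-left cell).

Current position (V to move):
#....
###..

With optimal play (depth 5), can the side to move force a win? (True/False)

[#..../###..] V move#1: V03:+1/#..#./####.*, V04:-1/#...#/###.#
[#..#./####.] H move#2: H01:-1/####./####.*
[####./####.] V move#3: V04:+1/#####/#####*
[#####/#####] end (terminal -1, H#4); searched #..../###.. to 5

V winning at [#..../###..]: True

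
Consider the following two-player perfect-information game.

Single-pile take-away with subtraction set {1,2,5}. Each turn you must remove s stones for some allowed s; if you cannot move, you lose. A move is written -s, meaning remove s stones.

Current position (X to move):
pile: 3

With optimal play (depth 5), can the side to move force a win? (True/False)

ply 1, X at 3 | -1=-1→2*; -2=-1→1
ply 2, O at 2 | -1=-1→1; -2=+1→0*
ply 3: 0 is terminal -1 (X); from 3 depth 5

X winning at [3]: False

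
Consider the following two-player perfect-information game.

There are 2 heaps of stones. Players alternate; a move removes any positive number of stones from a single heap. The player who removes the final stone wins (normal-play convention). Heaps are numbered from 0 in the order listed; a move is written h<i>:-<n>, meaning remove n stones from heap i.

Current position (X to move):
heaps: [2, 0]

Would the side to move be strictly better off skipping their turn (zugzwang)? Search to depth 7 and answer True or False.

zugzwang((2,0), X) = False

[(2,0)] X move#1: h0:-1:-1/(1,0), h0:-2:+1/(0,0)*
[(0,0)] end (terminal -1, O#2); searched (2,0) to 7
pass branch (O moves first from the same position):
  | [(2,0)] O move#1: h0:-1:-1/(1,0), h0:-2:+1/(0,0)*
  | [(0,0)] end (terminal -1, X#2); searched (2,0) to 7
X moving scores +1; X passing scores -1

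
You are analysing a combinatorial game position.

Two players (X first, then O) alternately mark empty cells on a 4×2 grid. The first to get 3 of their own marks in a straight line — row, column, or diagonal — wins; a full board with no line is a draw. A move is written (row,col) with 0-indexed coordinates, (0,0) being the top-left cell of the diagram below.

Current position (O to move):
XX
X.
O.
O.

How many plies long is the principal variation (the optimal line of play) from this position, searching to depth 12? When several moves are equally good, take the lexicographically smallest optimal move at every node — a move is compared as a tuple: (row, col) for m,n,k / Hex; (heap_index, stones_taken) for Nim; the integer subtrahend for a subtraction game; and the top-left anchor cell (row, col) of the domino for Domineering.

p1 O@[XX/X./O./O.]: (1,1)[XX/XO/O./O.]+0* (2,1)[XX/X./OO/O.]+0 (3,1)[XX/X./O./OO]+0
p2 X@[XX/XO/O./O.]: (2,1)[XX/XO/OX/O.]+0* (3,1)[XX/XO/O./OX]+0
p3 O@[XX/XO/OX/O.]: (3,1)[XX/XO/OX/OO]+0*
p4 X@[XX/XO/OX/OO] terminal +0; root [XX/X./O./O.] d12

PV length from [XX/X./O./O.]: 3 plies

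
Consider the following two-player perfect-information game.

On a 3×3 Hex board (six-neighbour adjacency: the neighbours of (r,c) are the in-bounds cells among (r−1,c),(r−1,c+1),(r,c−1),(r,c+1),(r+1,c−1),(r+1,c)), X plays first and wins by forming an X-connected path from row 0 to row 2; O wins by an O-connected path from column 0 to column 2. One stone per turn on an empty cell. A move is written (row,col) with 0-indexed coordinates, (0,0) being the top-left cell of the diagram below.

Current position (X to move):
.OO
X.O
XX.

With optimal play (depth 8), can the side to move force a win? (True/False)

ply 1, X at .OO/X.O/XX. | (0,0)=+1→XOO/X.O/XX.*; (1,1)=-1→.OO/XXO/XX.; (2,2)=-1→.OO/X.O/XXX
ply 2: XOO/X.O/XX. is terminal -1 (O); from .OO/X.O/XX. depth 8

X winning at [.OO/X.O/XX.]: True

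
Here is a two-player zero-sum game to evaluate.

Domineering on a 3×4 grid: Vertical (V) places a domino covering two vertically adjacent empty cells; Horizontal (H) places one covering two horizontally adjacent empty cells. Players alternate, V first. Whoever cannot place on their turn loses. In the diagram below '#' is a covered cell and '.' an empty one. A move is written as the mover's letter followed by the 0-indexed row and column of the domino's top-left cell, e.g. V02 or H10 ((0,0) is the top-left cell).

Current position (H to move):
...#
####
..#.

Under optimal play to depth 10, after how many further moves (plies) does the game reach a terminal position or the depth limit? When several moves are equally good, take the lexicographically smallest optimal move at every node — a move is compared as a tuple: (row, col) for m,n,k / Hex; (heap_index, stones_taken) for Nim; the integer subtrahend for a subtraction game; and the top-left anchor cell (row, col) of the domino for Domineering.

[...#/####/..#.] H move#1: H00:+1/##.#/####/..#.*, H01:+1/.###/####/..#., H20:+1/...#/####/###.
[##.#/####/..#.] end (terminal -1, V#2); searched ...#/####/..#. to 10

PV length from [...#/####/..#.]: 1 ply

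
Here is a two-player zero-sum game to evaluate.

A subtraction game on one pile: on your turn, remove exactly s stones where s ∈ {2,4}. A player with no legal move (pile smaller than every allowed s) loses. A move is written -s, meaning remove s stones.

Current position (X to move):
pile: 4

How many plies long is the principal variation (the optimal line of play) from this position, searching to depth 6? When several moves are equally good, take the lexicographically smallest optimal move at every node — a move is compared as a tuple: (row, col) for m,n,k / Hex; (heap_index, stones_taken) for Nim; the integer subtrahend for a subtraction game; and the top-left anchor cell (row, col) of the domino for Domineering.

ply 1, X at 4 | -2=-1→2; -4=+1→0*
ply 2: 0 is terminal -1 (O); from 4 depth 6

PV length from [4]: 1 ply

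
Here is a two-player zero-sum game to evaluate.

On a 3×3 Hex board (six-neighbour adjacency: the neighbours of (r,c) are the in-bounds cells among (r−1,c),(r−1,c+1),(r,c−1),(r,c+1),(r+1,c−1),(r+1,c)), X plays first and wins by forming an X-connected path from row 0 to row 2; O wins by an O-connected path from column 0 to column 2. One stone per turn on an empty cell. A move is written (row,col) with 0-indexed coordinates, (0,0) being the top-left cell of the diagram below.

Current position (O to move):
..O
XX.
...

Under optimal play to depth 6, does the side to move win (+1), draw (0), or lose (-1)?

p1 O@[..O/XX./...]: (0,0)[O.O/XX./...]-1* (0,1)[.OO/XX./...]-1 (1,2)[..O/XXO/...]-1 (2,0)[..O/XX./O..]-1 (2,1)[..O/XX./.O.]-1 (2,2)[..O/XX./..O]-1
p2 X@[O.O/XX./...]: (0,1)[OXO/XX./...]+1* (1,2)[O.O/XXX/...]-1 (2,0)[O.O/XX./X..]-1 (2,1)[O.O/XX./.X.]-1 (2,2)[O.O/XX./..X]-1
p3 O@[OXO/XX./...]: (1,2)[OXO/XXO/...]-1* (2,0)[OXO/XX./O..]-1 (2,1)[OXO/XX./.O.]-1 (2,2)[OXO/XX./..O]-1
p4 X@[OXO/XXO/...]: (2,0)[OXO/XXO/X..]+1* (2,1)[OXO/XXO/.X.]+1 (2,2)[OXO/XXO/..X]+1
p5 O@[OXO/XXO/X..] terminal -1; root [..O/XX./...] d6

value(..O/XX./..., O) = -1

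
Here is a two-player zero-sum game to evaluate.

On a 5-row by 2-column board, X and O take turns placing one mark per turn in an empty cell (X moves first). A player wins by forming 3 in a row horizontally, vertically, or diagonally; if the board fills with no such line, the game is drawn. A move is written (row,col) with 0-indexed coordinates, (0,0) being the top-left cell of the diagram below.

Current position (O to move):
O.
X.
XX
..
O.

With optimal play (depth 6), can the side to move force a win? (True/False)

O winning at [O./X./XX/../O.]: False

p1 O@[O./X./XX/../O.]: (0,1)[OO/X./XX/../O.]-1* (1,1)[O./XO/XX/../O.]-1 (3,0)[O./X./XX/O./O.]-1 (3,1)[O./X./XX/.O/O.]-1 (4,1)[O./X./XX/../OO]-1
p2 X@[OO/X./XX/../O.]: (1,1)[OO/XX/XX/../O.]+1* (3,0)[OO/X./XX/X./O.]+1 (3,1)[OO/X./XX/.X/O.]+1 (4,1)[OO/X./XX/../OX]+1
p3 O@[OO/XX/XX/../O.]: (3,0)[OO/XX/XX/O./O.]-1* (3,1)[OO/XX/XX/.O/O.]-1 (4,1)[OO/XX/XX/../OO]-1
p4 X@[OO/XX/XX/O./O.]: (3,1)[OO/XX/XX/OX/O.]+1* (4,1)[OO/XX/XX/O./OX]+0
p5 O@[OO/XX/XX/OX/O.] terminal -1; root [O./X./XX/../O.] d6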